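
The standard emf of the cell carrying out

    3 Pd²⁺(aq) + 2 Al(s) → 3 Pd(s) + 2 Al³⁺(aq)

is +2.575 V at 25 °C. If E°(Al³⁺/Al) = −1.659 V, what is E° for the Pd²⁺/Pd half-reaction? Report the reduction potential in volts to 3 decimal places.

+0.916 V

In the reaction as written the Pd²⁺/Pd couple is reduced (cathode) and Al³⁺/Al is oxidized (anode), so E°cell = E°(Pd²⁺/Pd) − E°(Al³⁺/Al).
E°(Pd²⁺/Pd) = E°cell + E°(anode) = +2.575 + (−1.659) = +0.916 V.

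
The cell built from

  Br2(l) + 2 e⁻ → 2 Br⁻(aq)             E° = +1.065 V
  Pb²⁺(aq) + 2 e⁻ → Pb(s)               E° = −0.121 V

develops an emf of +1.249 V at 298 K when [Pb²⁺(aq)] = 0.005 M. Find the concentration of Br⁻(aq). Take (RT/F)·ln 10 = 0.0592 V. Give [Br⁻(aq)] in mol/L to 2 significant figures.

The Br₂/Br⁻ couple has the larger reduction potential, so it is the cathode: E°cell = +1.065 − (−0.121) = +1.186 V and n = 2.
From the Nernst equation, log Q = n(E° − E)/0.0592 = 2·(+1.186 − (+1.249))/0.0592 = −2.128.
The balanced reaction is Br2(l) + Pb(s) → 2 Br⁻(aq) + Pb²⁺(aq), so Q = [Br⁻(aq)]^2·[Pb²⁺(aq)].
Solving for the unknown gives log [Br⁻(aq)] = 0.087, so [Br⁻(aq)] ≈ 1.2 M.

1.2 M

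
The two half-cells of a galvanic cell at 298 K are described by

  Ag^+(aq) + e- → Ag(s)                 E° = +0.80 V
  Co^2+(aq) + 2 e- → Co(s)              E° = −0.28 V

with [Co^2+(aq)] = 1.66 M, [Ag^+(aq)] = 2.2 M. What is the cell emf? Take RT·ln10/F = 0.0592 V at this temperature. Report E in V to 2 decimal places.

+1.09 V

Ag⁺/Ag is reduced (cathode, E° = +0.80 V) and Co²⁺/Co is oxidized (anode).
E°cell = +0.80 − (−0.28) = +1.08 V, with n = 2 electrons transferred.
Balancing gives 2 Ag^+(aq) + Co(s) → 2 Ag(s) + Co^2+(aq); hence Q = [Co^2+(aq)] / [Ag^+(aq)]^2 = 0.343 (log Q = −0.465).
By the Nernst equation, E = +1.08 − (0.0592/2)·(−0.465) = +1.09 V.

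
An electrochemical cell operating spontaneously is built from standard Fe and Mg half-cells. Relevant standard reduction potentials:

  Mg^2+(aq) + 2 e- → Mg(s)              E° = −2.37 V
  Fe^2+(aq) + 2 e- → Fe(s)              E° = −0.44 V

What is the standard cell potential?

+1.93 V

Of the two couples in this cell, the one with the more positive reduction potential is reduced at the cathode: here that is Fe²⁺/Fe (−0.44 V); Mg²⁺/Mg (−2.37 V) is the anode.
E°cell = E°(cathode) − E°(anode) = −0.44 − (−2.37) = +1.93 V.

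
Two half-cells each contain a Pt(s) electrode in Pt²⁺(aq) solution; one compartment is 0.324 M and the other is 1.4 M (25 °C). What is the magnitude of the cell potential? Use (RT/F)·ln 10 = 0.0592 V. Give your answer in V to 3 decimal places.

0.019 V

For a concentration cell E°cell = 0, since both electrodes use the same couple.
The compartment with the higher Pt²⁺(aq) concentration (1.4 M) acts as the cathode; ions are reduced there and produced at the dilute (0.324 M) anode.
With n = 2, Ecell = −(0.0592/2)·log([dilute]/[conc]) = −(0.0592/2)·log(0.324/1.4) = +0.019 V.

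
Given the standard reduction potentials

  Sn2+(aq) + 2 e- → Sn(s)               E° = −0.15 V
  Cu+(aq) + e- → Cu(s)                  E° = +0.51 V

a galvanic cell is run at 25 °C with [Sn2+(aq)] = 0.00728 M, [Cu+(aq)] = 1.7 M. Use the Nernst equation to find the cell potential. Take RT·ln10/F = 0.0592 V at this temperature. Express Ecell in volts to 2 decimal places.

Since E°(Cu⁺/Cu) > E°(Sn²⁺/Sn), Cu⁺/Cu serves as the cathode.
The standard potential is +0.51 − (−0.15) = +0.66 V and the balanced reaction transfers n = 2 electrons.
The balanced reaction is 2 Cu+(aq) + Sn(s) → 2 Cu(s) + Sn2+(aq), so Q = [Sn2+(aq)] / [Cu+(aq)]^2 = 0.00252 and log Q = −2.599.
E = E° − (0.0592/n)·log Q = +0.66 − (0.0592/2)(−2.599) = +0.74 V.

+0.74 V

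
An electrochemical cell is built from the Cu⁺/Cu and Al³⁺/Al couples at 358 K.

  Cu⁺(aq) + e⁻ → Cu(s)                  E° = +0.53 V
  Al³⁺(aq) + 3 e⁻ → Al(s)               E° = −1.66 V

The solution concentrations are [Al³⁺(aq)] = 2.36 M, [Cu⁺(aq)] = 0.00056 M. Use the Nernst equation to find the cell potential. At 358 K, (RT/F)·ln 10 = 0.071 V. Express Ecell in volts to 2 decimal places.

The Cu⁺/Cu couple has the more positive E°, so it is the cathode; Al³⁺/Al is the anode.
E°cell = +0.53 − (−1.66) = +2.19 V, with n = 3 electrons transferred.
For the overall reaction 3 Cu⁺(aq) + Al(s) → 3 Cu(s) + Al³⁺(aq), Q = [Al³⁺(aq)] / [Cu⁺(aq)]^3 = 1.34×10^10, giving log Q = 10.128.
Applying E = E° − (RT ln10/nF)·log Q gives +2.19 − (0.071/3)(10.128) = +1.95 V.

+1.95 V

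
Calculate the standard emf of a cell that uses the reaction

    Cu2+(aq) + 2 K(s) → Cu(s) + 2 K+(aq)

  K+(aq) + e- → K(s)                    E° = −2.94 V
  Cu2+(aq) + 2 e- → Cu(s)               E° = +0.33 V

In the reaction as written, Cu2+(aq) is reduced (cathode) and K+(aq) is produced by oxidation at the anode.
E°cell = E°(cathode) − E°(anode) = +0.33 − (−2.94) = +3.27 V.

+3.27 V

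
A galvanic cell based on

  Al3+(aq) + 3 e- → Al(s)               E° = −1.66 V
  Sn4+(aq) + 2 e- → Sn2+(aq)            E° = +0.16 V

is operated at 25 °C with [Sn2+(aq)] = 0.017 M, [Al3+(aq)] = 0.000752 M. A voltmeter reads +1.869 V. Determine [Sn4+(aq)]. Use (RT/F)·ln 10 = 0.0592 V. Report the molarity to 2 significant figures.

0.0064 M

Sn⁴⁺/Sn²⁺ is the cathode (higher E°); E°cell = +0.16 − (−1.66) = +1.82 V with n = 6.
From the Nernst equation, log Q = n(E° − E)/0.0592 = 6·(+1.82 − (+1.869))/0.0592 = −4.966.
The balanced reaction is 3 Sn4+(aq) + 2 Al(s) → 3 Sn2+(aq) + 2 Al3+(aq), so Q = ([Sn2+(aq)]^3·[Al3+(aq)]^2) / [Sn4+(aq)]^3.
Isolating [Sn4+(aq)] in Q = 10^{−4.966} yields log [Sn4+(aq)] = −2.197, i.e. 0.0064 M.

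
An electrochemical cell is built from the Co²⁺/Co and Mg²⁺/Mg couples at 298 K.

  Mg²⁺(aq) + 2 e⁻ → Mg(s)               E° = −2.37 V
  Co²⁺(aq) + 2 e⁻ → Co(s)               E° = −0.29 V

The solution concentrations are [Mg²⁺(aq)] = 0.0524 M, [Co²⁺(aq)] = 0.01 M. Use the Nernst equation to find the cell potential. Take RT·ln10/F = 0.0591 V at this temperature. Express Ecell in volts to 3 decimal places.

+2.059 V

Co²⁺/Co is reduced (cathode, E° = −0.29 V) and Mg²⁺/Mg is oxidized (anode).
The standard potential is −0.29 − (−2.37) = +2.08 V and the balanced reaction transfers n = 2 electrons.
For the overall reaction Co²⁺(aq) + Mg(s) → Co(s) + Mg²⁺(aq), Q = [Mg²⁺(aq)] / [Co²⁺(aq)] = 5.24, giving log Q = 0.719.
Applying E = E° − (RT ln10/nF)·log Q gives +2.08 − (0.0591/2)(0.719) = +2.059 V.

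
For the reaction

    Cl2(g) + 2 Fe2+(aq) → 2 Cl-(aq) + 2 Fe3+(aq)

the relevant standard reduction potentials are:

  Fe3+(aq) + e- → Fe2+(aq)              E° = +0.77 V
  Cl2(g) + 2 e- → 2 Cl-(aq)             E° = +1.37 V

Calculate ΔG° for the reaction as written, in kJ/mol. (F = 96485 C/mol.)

−116 kJ/mol

In the reaction as written Cl2(g) is reduced, so the Cl₂/Cl⁻ couple is the cathode and Fe³⁺/Fe²⁺ is the anode.
E°cell = +1.37 − (+0.77) = +0.60 V; balancing electrons gives n = 2.
ΔG° = −nFE°cell = −(2)(96485)(+0.60) J/mol = −116 kJ/mol.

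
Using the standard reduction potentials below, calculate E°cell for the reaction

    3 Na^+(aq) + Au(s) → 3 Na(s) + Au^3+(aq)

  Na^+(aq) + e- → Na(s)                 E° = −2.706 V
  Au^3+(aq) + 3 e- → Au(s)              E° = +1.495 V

−4.201 V

In the reaction as written, Na^+(aq) is reduced (cathode) and Au^3+(aq) is produced by oxidation at the anode.
E°cell = E°(cathode) − E°(anode) = −2.706 − (+1.495) = −4.201 V.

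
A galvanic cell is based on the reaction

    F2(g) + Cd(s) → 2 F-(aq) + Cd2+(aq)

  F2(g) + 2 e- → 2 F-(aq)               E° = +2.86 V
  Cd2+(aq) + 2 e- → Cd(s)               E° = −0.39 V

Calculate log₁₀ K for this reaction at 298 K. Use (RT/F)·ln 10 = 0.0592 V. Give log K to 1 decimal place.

The F₂/F⁻ couple is reduced (cathode); E°cell = +2.86 − (−0.39) = +3.25 V with n = 2.
At equilibrium E = 0, so log K = nE°cell / 0.0592 = (2)(+3.25) / 0.0592 = 109.8.

log K = 109.8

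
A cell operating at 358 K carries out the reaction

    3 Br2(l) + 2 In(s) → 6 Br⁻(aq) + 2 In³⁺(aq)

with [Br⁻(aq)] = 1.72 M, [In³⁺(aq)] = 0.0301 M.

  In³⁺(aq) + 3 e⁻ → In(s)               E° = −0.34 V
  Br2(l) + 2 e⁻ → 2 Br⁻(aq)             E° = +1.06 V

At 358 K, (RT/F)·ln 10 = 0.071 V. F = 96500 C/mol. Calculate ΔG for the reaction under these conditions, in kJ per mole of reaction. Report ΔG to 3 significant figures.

−822 kJ/mol

The standard cell potential is +1.06 − (−0.34) = +1.40 V, with n = 6 electrons in the balanced equation.
Q = [Br⁻(aq)]^6·[In³⁺(aq)]^2 = 0.0235, so log Q = −1.630 and E = +1.40 − (0.071/6)(−1.630) = +1.4193 V.
ΔG = −nFE = −(6)(96500)(+1.4193) J/mol = −822 kJ/mol.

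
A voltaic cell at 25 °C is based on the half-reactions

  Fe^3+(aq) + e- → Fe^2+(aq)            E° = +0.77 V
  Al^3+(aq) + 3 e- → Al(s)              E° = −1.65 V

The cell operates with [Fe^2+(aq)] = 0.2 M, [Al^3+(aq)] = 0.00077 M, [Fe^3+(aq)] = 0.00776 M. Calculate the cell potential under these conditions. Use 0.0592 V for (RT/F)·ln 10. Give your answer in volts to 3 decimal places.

Fe³⁺/Fe²⁺ is reduced (cathode, E° = +0.77 V) and Al³⁺/Al is oxidized (anode).
The standard potential is +0.77 − (−1.65) = +2.42 V and the balanced reaction transfers n = 3 electrons.
For the overall reaction 3 Fe^3+(aq) + Al(s) → 3 Fe^2+(aq) + Al^3+(aq), Q = ([Fe^2+(aq)]^3·[Al^3+(aq)]) / [Fe^3+(aq)]^3 = 13.2, giving log Q = 1.120.
By the Nernst equation, E = +2.42 − (0.0592/3)·(1.120) = +2.398 V.

+2.398 V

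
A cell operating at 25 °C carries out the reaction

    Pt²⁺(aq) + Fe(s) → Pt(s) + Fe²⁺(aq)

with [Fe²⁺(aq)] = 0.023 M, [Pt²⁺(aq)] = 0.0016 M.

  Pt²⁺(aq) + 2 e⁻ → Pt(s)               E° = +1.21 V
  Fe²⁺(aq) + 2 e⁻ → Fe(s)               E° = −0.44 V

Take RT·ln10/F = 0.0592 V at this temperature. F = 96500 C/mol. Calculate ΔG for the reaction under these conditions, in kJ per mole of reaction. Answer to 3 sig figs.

−312 kJ/mol

The standard cell potential is +1.21 − (−0.44) = +1.65 V, with n = 2 electrons in the balanced equation.
Here Q = [Fe²⁺(aq)] / [Pt²⁺(aq)] = 14.4 (log Q = 1.158), giving E = +1.65 − (0.0592/2)·(1.158) = +1.6157 V.
Finally ΔG = −nFE = −(2)(96500 C/mol)(+1.6157 V) = −312 kJ/mol.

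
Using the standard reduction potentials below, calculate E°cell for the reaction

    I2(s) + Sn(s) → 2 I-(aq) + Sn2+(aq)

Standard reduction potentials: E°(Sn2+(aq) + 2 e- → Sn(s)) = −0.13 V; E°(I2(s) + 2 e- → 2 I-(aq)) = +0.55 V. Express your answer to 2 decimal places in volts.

+0.68 V

I2(s) gains electrons, so the I₂/I⁻ couple is the cathode; the Sn²⁺/Sn couple is the anode.
E°cell = E°(cathode) − E°(anode) = +0.55 − (−0.13) = +0.68 V.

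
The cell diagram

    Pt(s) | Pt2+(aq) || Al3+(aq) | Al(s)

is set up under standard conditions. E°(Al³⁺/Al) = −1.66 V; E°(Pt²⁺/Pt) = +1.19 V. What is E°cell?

−2.85 V

By convention the left-hand electrode in cell notation is the anode (oxidation) and the right-hand electrode is the cathode (reduction).
E°cell = E°(right) − E°(left) = −1.66 − (+1.19) = −2.85 V.
The negative sign shows that, as written, the cell would require an external voltage to drive the reaction.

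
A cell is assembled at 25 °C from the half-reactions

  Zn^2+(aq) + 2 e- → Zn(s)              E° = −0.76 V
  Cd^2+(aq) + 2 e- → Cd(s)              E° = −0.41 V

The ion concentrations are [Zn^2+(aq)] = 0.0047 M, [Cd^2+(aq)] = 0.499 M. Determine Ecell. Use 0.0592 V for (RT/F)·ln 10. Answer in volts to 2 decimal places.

Since E°(Cd²⁺/Cd) > E°(Zn²⁺/Zn), Cd²⁺/Cd serves as the cathode.
E°cell = −0.41 − (−0.76) = +0.35 V, with n = 2 electrons transferred.
Balancing gives Cd^2+(aq) + Zn(s) → Cd(s) + Zn^2+(aq); hence Q = [Zn^2+(aq)] / [Cd^2+(aq)] = 0.00942 (log Q = −2.026).
Applying E = E° − (RT ln10/nF)·log Q gives +0.35 − (0.0592/2)(−2.026) = +0.41 V.

+0.41 V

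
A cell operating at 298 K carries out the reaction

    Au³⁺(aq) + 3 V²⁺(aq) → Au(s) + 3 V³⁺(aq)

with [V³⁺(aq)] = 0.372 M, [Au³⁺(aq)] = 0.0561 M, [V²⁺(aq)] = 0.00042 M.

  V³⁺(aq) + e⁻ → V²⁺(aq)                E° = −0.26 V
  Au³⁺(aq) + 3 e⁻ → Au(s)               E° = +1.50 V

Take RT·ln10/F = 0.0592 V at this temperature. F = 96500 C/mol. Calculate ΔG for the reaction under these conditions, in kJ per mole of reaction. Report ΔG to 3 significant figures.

E°cell = +1.50 − (−0.26) = +1.76 V; the balanced reaction transfers n = 3 electrons.
Q = [V³⁺(aq)]^3 / ([Au³⁺(aq)]·[V²⁺(aq)]^3) = 1.24×10^10, so log Q = 10.093 and E = +1.76 − (0.0592/3)(10.093) = +1.5608 V.
Finally ΔG = −nFE = −(3)(96500 C/mol)(+1.5608 V) = −452 kJ/mol.

−452 kJ/mol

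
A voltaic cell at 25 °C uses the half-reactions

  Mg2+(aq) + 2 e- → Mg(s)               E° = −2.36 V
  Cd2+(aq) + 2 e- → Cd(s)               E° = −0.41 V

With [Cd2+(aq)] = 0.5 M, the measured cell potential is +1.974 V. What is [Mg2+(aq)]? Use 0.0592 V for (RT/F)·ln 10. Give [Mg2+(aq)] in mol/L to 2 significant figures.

The Cd²⁺/Cd couple has the larger reduction potential, so it is the cathode: E°cell = −0.41 − (−2.36) = +1.95 V and n = 2.
From the Nernst equation, log Q = n(E° − E)/0.0592 = 2·(+1.95 − (+1.974))/0.0592 = −0.811.
Balancing electrons gives Cd2+(aq) + Mg(s) → Cd(s) + Mg2+(aq); thus Q = [Mg2+(aq)] / [Cd2+(aq)].
Solving for the unknown gives log [Mg2+(aq)] = −1.112, so [Mg2+(aq)] ≈ 0.077 M.

0.077 M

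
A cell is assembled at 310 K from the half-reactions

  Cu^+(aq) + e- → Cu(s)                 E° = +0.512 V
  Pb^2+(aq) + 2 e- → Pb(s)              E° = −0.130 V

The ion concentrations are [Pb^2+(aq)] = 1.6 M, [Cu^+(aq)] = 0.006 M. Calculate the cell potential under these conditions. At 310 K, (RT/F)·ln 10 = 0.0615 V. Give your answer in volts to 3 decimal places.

+0.499 V

The Cu⁺/Cu couple has the more positive E°, so it is the cathode; Pb²⁺/Pb is the anode.
E°cell = +0.512 − (−0.130) = +0.642 V, with n = 2 electrons transferred.
Balancing gives 2 Cu^+(aq) + Pb(s) → 2 Cu(s) + Pb^2+(aq); hence Q = [Pb^2+(aq)] / [Cu^+(aq)]^2 = 4.44×10^4 (log Q = 4.648).
By the Nernst equation, E = +0.642 − (0.0615/2)·(4.648) = +0.499 V.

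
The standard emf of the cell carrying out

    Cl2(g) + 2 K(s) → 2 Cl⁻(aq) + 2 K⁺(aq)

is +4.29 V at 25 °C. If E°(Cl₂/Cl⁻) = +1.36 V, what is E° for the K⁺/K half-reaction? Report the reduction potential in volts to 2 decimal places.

−2.93 V

In the reaction as written the Cl₂/Cl⁻ couple is reduced (cathode) and K⁺/K is oxidized (anode), so E°cell = E°(Cl₂/Cl⁻) − E°(K⁺/K).
E°(K⁺/K) = E°(cathode) − E°cell = +1.36 − (+4.29) = −2.93 V.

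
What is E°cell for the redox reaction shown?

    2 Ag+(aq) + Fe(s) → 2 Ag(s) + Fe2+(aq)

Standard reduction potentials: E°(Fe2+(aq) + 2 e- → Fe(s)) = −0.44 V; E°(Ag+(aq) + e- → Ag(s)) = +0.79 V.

+1.23 V

Ag+(aq) gains electrons, so the Ag⁺/Ag couple is the cathode; the Fe²⁺/Fe couple is the anode.
E°cell = E°(cathode) − E°(anode) = +0.79 − (−0.44) = +1.23 V.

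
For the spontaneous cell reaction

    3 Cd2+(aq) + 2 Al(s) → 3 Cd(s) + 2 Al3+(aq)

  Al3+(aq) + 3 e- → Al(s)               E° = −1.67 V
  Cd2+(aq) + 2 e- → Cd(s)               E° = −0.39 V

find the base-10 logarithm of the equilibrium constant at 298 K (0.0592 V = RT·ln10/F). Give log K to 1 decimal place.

log K = 129.7

The Cd²⁺/Cd couple is reduced (cathode); E°cell = −0.39 − (−1.67) = +1.28 V with n = 6.
At equilibrium E = 0, so log K = nE°cell / 0.0592 = (6)(+1.28) / 0.0592 = 129.7.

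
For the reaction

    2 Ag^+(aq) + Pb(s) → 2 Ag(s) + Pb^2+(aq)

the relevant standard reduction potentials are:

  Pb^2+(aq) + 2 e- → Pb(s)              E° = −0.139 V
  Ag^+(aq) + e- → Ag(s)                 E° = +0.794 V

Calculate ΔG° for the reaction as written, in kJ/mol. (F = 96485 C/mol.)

−180 kJ/mol

In the reaction as written Ag^+(aq) is reduced, so the Ag⁺/Ag couple is the cathode and Pb²⁺/Pb is the anode.
E°cell = +0.794 − (−0.139) = +0.933 V; balancing electrons gives n = 2.
ΔG° = −nFE°cell = −(2)(96485)(+0.933) J/mol = −180 kJ/mol.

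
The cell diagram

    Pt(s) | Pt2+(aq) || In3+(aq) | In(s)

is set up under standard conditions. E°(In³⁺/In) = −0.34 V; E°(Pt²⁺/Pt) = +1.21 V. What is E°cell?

By convention the left-hand electrode in cell notation is the anode (oxidation) and the right-hand electrode is the cathode (reduction).
E°cell = E°(right) − E°(left) = −0.34 − (+1.21) = −1.55 V.
The negative sign shows that, as written, the cell would require an external voltage to drive the reaction.

−1.55 V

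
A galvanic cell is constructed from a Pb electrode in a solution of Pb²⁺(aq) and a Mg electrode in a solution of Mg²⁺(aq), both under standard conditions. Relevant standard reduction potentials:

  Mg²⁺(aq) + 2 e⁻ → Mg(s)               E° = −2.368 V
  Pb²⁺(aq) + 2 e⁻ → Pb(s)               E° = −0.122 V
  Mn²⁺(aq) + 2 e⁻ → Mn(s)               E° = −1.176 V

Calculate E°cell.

Of the two couples in this cell, the one with the more positive reduction potential is reduced at the cathode: here that is Pb²⁺/Pb (−0.122 V); Mg²⁺/Mg (−2.368 V) is the anode.
E°cell = E°(cathode) − E°(anode) = −0.122 − (−2.368) = +2.246 V.

+2.246 V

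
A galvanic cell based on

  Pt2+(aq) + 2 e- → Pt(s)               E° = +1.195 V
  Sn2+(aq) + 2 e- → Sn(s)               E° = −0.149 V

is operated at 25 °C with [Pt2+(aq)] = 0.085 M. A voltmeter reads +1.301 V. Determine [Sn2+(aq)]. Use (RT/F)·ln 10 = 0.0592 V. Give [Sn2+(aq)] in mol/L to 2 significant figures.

Pt²⁺/Pt is the cathode (higher E°); E°cell = +1.195 − (−0.149) = +1.344 V with n = 2.
Since E = E° − (0.0592/n)·log Q, log Q = n(E° − E)/0.0592 = 1.453.
Balancing electrons gives Pt2+(aq) + Sn(s) → Pt(s) + Sn2+(aq); thus Q = [Sn2+(aq)] / [Pt2+(aq)].
Solving for the unknown gives log [Sn2+(aq)] = 0.382, so [Sn2+(aq)] ≈ 2.4 M.

2.4 M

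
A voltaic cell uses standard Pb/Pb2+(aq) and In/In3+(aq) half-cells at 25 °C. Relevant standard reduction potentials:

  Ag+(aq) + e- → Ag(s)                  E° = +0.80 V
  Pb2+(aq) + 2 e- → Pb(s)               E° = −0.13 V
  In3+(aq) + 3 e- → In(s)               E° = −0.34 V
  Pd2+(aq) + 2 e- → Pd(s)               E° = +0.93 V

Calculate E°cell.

Of the two couples in this cell, the one with the more positive reduction potential is reduced at the cathode: here that is Pb²⁺/Pb (−0.13 V); In³⁺/In (−0.34 V) is the anode.
E°cell = E°(cathode) − E°(anode) = −0.13 − (−0.34) = +0.21 V.

+0.21 V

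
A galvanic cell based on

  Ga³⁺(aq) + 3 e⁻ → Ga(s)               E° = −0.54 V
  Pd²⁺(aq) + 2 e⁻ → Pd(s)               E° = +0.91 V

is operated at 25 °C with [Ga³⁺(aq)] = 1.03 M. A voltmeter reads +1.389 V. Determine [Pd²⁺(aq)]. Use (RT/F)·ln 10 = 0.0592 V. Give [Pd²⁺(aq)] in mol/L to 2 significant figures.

Pd²⁺/Pd is the cathode (higher E°); E°cell = +0.91 − (−0.54) = +1.45 V with n = 6.
From the Nernst equation, log Q = n(E° − E)/0.0592 = 6·(+1.45 − (+1.389))/0.0592 = 6.182.
Balancing electrons gives 3 Pd²⁺(aq) + 2 Ga(s) → 3 Pd(s) + 2 Ga³⁺(aq); thus Q = [Ga³⁺(aq)]^2 / [Pd²⁺(aq)]^3.
Substituting the known concentrations and solving, log [Pd²⁺(aq)] = −2.052 and [Pd²⁺(aq)] = 0.0089 M.

0.0089 M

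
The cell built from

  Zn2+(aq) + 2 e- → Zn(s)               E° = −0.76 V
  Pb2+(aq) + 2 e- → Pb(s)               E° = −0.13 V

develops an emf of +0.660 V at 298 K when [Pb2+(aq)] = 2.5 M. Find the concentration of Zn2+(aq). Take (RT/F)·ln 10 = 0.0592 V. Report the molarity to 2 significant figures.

With Pb²⁺/Pb at the cathode and Zn²⁺/Zn at the anode, E°cell = −0.13 − (−0.76) = +0.63 V (n = 2).
From the Nernst equation, log Q = n(E° − E)/0.0592 = 2·(+0.63 − (+0.660))/0.0592 = −1.014.
Balancing electrons gives Pb2+(aq) + Zn(s) → Pb(s) + Zn2+(aq); thus Q = [Zn2+(aq)] / [Pb2+(aq)].
Solving for the unknown gives log [Zn2+(aq)] = −0.616, so [Zn2+(aq)] ≈ 0.24 M.

0.24 M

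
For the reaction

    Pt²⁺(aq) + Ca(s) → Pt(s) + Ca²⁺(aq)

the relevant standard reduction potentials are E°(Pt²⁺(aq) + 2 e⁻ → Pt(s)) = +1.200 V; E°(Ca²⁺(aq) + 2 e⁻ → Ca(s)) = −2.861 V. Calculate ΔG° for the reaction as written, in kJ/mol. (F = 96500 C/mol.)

In the reaction as written Pt²⁺(aq) is reduced, so the Pt²⁺/Pt couple is the cathode and Ca²⁺/Ca is the anode.
E°cell = +1.200 − (−2.861) = +4.061 V; balancing electrons gives n = 2.
ΔG° = −nFE°cell = −(2)(96500)(+4.061) J/mol = −784 kJ/mol.

−784 kJ/mol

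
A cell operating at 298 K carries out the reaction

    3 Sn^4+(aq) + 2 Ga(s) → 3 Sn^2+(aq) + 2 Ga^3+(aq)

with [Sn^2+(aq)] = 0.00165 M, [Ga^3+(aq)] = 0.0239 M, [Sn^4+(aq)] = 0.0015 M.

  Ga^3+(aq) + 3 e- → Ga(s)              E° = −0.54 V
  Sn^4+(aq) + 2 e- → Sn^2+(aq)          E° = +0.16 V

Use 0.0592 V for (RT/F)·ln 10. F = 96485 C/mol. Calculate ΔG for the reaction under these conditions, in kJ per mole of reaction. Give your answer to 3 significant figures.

With Sn⁴⁺/Sn²⁺ reduced at the cathode, E°cell = +0.16 − (−0.54) = +0.70 V and n = 6.
Here Q = ([Sn^2+(aq)]^3·[Ga^3+(aq)]^2) / [Sn^4+(aq)]^3 = 0.00076 (log Q = −3.119), giving E = +0.70 − (0.0592/6)·(−3.119) = +0.7308 V.
Finally ΔG = −nFE = −(6)(96485 C/mol)(+0.7308 V) = −423 kJ/mol.

−423 kJ/mol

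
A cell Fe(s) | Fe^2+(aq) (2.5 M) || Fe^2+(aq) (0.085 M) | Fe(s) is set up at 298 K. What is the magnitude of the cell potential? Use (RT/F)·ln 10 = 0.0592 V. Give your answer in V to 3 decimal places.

For a concentration cell E°cell = 0, since both electrodes use the same couple.
The compartment with the higher Fe^2+(aq) concentration (2.5 M) acts as the cathode; ions are reduced there and produced at the dilute (0.085 M) anode.
With n = 2, Ecell = −(0.0592/2)·log([dilute]/[conc]) = −(0.0592/2)·log(0.085/2.5) = +0.043 V.

0.043 V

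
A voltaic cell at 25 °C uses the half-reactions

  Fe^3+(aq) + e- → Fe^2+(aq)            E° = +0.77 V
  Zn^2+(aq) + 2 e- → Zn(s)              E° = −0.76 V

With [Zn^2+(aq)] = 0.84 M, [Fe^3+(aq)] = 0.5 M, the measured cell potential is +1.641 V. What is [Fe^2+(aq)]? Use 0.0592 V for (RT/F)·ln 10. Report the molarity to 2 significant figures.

0.0073 M

With Fe³⁺/Fe²⁺ at the cathode and Zn²⁺/Zn at the anode, E°cell = +0.77 − (−0.76) = +1.53 V (n = 2).
Since E = E° − (0.0592/n)·log Q, log Q = n(E° − E)/0.0592 = −3.750.
Balancing electrons gives 2 Fe^3+(aq) + Zn(s) → 2 Fe^2+(aq) + Zn^2+(aq); thus Q = ([Fe^2+(aq)]^2·[Zn^2+(aq)]) / [Fe^3+(aq)]^2.
Substituting the known concentrations and solving, log [Fe^2+(aq)] = −2.138 and [Fe^2+(aq)] = 0.0073 M.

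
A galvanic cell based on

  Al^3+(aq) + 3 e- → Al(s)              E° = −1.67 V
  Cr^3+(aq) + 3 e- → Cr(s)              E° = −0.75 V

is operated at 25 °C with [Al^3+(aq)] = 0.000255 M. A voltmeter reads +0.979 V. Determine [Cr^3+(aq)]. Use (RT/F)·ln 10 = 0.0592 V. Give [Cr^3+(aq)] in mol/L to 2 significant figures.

0.25 M

With Cr³⁺/Cr at the cathode and Al³⁺/Al at the anode, E°cell = −0.75 − (−1.67) = +0.92 V (n = 3).
Since E = E° − (0.0592/n)·log Q, log Q = n(E° − E)/0.0592 = −2.990.
For Cr^3+(aq) + Al(s) → Cr(s) + Al^3+(aq), the reaction quotient is Q = [Al^3+(aq)] / [Cr^3+(aq)].
Solving for the unknown gives log [Cr^3+(aq)] = −0.603, so [Cr^3+(aq)] ≈ 0.25 M.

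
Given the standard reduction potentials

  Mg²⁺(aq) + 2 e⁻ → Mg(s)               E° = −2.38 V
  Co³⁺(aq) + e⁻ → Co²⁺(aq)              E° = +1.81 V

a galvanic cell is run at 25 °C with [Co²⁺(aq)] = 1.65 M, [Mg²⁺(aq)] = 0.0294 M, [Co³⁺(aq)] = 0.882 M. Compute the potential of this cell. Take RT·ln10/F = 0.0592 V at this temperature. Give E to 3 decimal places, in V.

+4.219 V

The Co³⁺/Co²⁺ couple has the more positive E°, so it is the cathode; Mg²⁺/Mg is the anode.
The standard potential is +1.81 − (−2.38) = +4.19 V and the balanced reaction transfers n = 2 electrons.
For the overall reaction 2 Co³⁺(aq) + Mg(s) → 2 Co²⁺(aq) + Mg²⁺(aq), Q = ([Co²⁺(aq)]^2·[Mg²⁺(aq)]) / [Co³⁺(aq)]^2 = 0.103, giving log Q = −0.988.
By the Nernst equation, E = +4.19 − (0.0592/2)·(−0.988) = +4.219 V.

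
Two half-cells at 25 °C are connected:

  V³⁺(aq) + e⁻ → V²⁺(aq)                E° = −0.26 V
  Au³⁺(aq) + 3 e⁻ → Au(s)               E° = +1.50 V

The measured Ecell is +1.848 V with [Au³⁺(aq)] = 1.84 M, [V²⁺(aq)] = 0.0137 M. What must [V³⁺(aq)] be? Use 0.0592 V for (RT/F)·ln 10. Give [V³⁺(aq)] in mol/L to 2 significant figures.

With Au³⁺/Au at the cathode and V³⁺/V²⁺ at the anode, E°cell = +1.50 − (−0.26) = +1.76 V (n = 3).
Since E = E° − (0.0592/n)·log Q, log Q = n(E° − E)/0.0592 = −4.459.
Balancing electrons gives Au³⁺(aq) + 3 V²⁺(aq) → Au(s) + 3 V³⁺(aq); thus Q = [V³⁺(aq)]^3 / ([Au³⁺(aq)]·[V²⁺(aq)]^3).
Substituting the known concentrations and solving, log [V³⁺(aq)] = −3.261 and [V³⁺(aq)] = 0.00055 M.

0.00055 M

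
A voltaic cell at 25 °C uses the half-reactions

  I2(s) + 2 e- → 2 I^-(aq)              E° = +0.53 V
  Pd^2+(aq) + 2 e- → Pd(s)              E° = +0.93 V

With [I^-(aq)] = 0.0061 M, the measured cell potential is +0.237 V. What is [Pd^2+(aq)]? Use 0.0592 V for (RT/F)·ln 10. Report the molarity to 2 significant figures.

0.084 M

With Pd²⁺/Pd at the cathode and I₂/I⁻ at the anode, E°cell = +0.93 − (+0.53) = +0.40 V (n = 2).
Since E = E° − (0.0592/n)·log Q, log Q = n(E° − E)/0.0592 = 5.507.
Balancing electrons gives Pd^2+(aq) + 2 I^-(aq) → Pd(s) + I2(s); thus Q = 1 / ([Pd^2+(aq)]·[I^-(aq)]^2).
Isolating [Pd^2+(aq)] in Q = 10^{5.507} yields log [Pd^2+(aq)] = −1.078, i.e. 0.084 M.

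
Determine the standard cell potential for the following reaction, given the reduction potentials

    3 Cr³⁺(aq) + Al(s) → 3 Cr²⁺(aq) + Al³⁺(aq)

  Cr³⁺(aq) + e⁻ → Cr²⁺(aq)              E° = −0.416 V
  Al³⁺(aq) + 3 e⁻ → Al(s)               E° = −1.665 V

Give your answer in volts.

In the reaction as written, Cr³⁺(aq) is reduced (cathode) and Al³⁺(aq) is produced by oxidation at the anode.
E°cell = E°(cathode) − E°(anode) = −0.416 − (−1.665) = +1.249 V.
The positive value indicates the reaction is spontaneous as written.

+1.249 V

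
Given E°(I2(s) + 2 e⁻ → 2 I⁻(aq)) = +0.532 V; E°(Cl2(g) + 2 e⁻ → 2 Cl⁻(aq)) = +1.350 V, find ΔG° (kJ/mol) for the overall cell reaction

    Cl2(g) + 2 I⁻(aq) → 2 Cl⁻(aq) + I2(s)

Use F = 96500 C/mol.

−158 kJ/mol

In the reaction as written Cl2(g) is reduced, so the Cl₂/Cl⁻ couple is the cathode and I₂/I⁻ is the anode.
E°cell = +1.350 − (+0.532) = +0.818 V; balancing electrons gives n = 2.
ΔG° = −nFE°cell = −(2)(96500)(+0.818) J/mol = −158 kJ/mol.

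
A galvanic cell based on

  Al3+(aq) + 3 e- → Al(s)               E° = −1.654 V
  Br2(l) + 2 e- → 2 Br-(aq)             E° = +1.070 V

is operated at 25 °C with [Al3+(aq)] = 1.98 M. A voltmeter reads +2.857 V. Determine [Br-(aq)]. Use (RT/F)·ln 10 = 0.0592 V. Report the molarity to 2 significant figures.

0.0045 M

With Br₂/Br⁻ at the cathode and Al³⁺/Al at the anode, E°cell = +1.070 − (−1.654) = +2.724 V (n = 6).
Since E = E° − (0.0592/n)·log Q, log Q = n(E° − E)/0.0592 = −13.480.
Balancing electrons gives 3 Br2(l) + 2 Al(s) → 6 Br-(aq) + 2 Al3+(aq); thus Q = [Br-(aq)]^6·[Al3+(aq)]^2.
Substituting the known concentrations and solving, log [Br-(aq)] = −2.346 and [Br-(aq)] = 0.0045 M.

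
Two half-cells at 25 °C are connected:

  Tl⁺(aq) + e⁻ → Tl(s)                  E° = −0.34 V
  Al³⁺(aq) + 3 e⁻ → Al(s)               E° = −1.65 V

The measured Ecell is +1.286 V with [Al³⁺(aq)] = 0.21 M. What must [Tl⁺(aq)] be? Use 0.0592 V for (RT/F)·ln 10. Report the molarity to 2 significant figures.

Tl⁺/Tl is the cathode (higher E°); E°cell = −0.34 − (−1.65) = +1.31 V with n = 3.
Since E = E° − (0.0592/n)·log Q, log Q = n(E° − E)/0.0592 = 1.216.
Balancing electrons gives 3 Tl⁺(aq) + Al(s) → 3 Tl(s) + Al³⁺(aq); thus Q = [Al³⁺(aq)] / [Tl⁺(aq)]^3.
Substituting the known concentrations and solving, log [Tl⁺(aq)] = −0.631 and [Tl⁺(aq)] = 0.23 M.

0.23 M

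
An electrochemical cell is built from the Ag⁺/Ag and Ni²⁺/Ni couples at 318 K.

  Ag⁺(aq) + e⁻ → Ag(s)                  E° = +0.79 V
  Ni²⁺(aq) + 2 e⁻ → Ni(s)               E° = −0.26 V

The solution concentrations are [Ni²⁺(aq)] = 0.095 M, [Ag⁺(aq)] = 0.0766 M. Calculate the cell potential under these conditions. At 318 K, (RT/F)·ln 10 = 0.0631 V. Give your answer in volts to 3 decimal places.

+1.012 V

Since E°(Ag⁺/Ag) > E°(Ni²⁺/Ni), Ag⁺/Ag serves as the cathode.
E°cell = E°cat − E°an = +0.79 − (−0.26) = +1.05 V; n = 2.
Balancing gives 2 Ag⁺(aq) + Ni(s) → 2 Ag(s) + Ni²⁺(aq); hence Q = [Ni²⁺(aq)] / [Ag⁺(aq)]^2 = 16.2 (log Q = 1.209).
Applying E = E° − (RT ln10/nF)·log Q gives +1.05 − (0.0631/2)(1.209) = +1.012 V.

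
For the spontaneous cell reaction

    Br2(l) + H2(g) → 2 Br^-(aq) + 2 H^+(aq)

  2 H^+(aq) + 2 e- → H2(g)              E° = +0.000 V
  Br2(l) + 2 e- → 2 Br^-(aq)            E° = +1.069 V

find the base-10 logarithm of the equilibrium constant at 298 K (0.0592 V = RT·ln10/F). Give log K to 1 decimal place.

log K = 36.1

The Br₂/Br⁻ couple is reduced (cathode); E°cell = +1.069 − (+0.000) = +1.069 V with n = 2.
At equilibrium E = 0, so log K = nE°cell / 0.0592 = (2)(+1.069) / 0.0592 = 36.1.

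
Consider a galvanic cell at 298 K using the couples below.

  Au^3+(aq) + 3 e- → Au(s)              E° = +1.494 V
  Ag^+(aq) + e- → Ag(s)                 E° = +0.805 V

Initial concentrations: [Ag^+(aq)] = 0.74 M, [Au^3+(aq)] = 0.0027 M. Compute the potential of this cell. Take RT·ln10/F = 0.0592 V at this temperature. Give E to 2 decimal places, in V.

+0.65 V

The Au³⁺/Au couple has the more positive E°, so it is the cathode; Ag⁺/Ag is the anode.
E°cell = E°cat − E°an = +1.494 − (+0.805) = +0.689 V; n = 3.
For the overall reaction Au^3+(aq) + 3 Ag(s) → Au(s) + 3 Ag^+(aq), Q = [Ag^+(aq)]^3 / [Au^3+(aq)] = 150, giving log Q = 2.176.
E = E° − (0.0592/n)·log Q = +0.689 − (0.0592/3)(2.176) = +0.65 V.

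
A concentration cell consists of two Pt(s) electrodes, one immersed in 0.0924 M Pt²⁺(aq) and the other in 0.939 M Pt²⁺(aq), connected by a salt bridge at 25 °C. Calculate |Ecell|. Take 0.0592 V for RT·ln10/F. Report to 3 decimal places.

0.030 V

For a concentration cell E°cell = 0, since both electrodes use the same couple.
The compartment with the higher Pt²⁺(aq) concentration (0.939 M) acts as the cathode; ions are reduced there and produced at the dilute (0.0924 M) anode.
With n = 2, Ecell = −(0.0592/2)·log([dilute]/[conc]) = −(0.0592/2)·log(0.0924/0.939) = +0.030 V.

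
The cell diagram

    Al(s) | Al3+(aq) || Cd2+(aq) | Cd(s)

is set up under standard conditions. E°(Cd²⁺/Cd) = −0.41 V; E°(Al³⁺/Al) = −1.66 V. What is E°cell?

By convention the left-hand electrode in cell notation is the anode (oxidation) and the right-hand electrode is the cathode (reduction).
E°cell = E°(right) − E°(left) = −0.41 − (−1.66) = +1.25 V.

+1.25 V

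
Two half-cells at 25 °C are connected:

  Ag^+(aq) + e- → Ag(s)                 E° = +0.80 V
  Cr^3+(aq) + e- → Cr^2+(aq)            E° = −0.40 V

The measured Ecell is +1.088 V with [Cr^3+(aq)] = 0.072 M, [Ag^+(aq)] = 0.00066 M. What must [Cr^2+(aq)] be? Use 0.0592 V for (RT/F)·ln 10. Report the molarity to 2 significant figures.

1.4 M

With Ag⁺/Ag at the cathode and Cr³⁺/Cr²⁺ at the anode, E°cell = +0.80 − (−0.40) = +1.20 V (n = 1).
Since E = E° − (0.0592/n)·log Q, log Q = n(E° − E)/0.0592 = 1.892.
For Ag^+(aq) + Cr^2+(aq) → Ag(s) + Cr^3+(aq), the reaction quotient is Q = [Cr^3+(aq)] / ([Ag^+(aq)]·[Cr^2+(aq)]).
Solving for the unknown gives log [Cr^2+(aq)] = 0.146, so [Cr^2+(aq)] ≈ 1.4 M.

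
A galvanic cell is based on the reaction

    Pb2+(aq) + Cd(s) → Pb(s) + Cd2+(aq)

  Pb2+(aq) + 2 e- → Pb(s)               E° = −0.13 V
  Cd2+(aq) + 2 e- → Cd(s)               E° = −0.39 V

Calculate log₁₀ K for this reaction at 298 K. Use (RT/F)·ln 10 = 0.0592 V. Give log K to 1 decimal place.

The Pb²⁺/Pb couple is reduced (cathode); E°cell = −0.13 − (−0.39) = +0.26 V with n = 2.
At equilibrium E = 0, so log K = nE°cell / 0.0592 = (2)(+0.26) / 0.0592 = 8.8.

log K = 8.8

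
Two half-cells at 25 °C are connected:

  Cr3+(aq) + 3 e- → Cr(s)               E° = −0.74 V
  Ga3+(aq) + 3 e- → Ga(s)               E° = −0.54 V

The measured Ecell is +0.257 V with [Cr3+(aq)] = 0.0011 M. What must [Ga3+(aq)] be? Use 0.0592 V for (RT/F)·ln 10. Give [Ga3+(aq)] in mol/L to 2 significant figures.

With Ga³⁺/Ga at the cathode and Cr³⁺/Cr at the anode, E°cell = −0.54 − (−0.74) = +0.20 V (n = 3).
Rearranging E = E° − (0.0592/n)·log Q gives log Q = 3(+0.20 − (+0.257))/0.0592 = −2.889.
Balancing electrons gives Ga3+(aq) + Cr(s) → Ga(s) + Cr3+(aq); thus Q = [Cr3+(aq)] / [Ga3+(aq)].
Solving for the unknown gives log [Ga3+(aq)] = −0.070, so [Ga3+(aq)] ≈ 0.85 M.

0.85 M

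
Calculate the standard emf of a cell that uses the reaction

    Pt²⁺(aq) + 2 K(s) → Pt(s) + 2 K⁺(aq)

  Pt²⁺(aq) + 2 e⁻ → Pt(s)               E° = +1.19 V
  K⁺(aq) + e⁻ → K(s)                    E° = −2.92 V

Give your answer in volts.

+4.11 V

Pt²⁺(aq) gains electrons, so the Pt²⁺/Pt couple is the cathode; the K⁺/K couple is the anode.
E°cell = E°(cathode) − E°(anode) = +1.19 − (−2.92) = +4.11 V.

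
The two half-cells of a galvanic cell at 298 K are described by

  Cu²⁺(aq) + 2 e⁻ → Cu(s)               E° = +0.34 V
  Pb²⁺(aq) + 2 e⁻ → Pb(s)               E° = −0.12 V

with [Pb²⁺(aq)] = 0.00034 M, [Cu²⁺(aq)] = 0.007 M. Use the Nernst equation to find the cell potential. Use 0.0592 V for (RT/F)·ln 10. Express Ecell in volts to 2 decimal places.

Since E°(Cu²⁺/Cu) > E°(Pb²⁺/Pb), Cu²⁺/Cu serves as the cathode.
E°cell = +0.34 − (−0.12) = +0.46 V, with n = 2 electrons transferred.
Balancing gives Cu²⁺(aq) + Pb(s) → Cu(s) + Pb²⁺(aq); hence Q = [Pb²⁺(aq)] / [Cu²⁺(aq)] = 0.0486 (log Q = −1.314).
Applying E = E° − (RT ln10/nF)·log Q gives +0.46 − (0.0592/2)(−1.314) = +0.50 V.

+0.50 V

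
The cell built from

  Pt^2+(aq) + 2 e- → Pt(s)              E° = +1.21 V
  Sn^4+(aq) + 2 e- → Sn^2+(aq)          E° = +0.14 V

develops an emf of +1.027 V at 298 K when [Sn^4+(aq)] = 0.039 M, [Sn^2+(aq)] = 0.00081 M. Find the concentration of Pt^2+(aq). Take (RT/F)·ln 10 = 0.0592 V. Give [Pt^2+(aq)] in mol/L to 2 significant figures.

The Pt²⁺/Pt couple has the larger reduction potential, so it is the cathode: E°cell = +1.21 − (+0.14) = +1.07 V and n = 2.
Since E = E° − (0.0592/n)·log Q, log Q = n(E° − E)/0.0592 = 1.453.
Balancing electrons gives Pt^2+(aq) + Sn^2+(aq) → Pt(s) + Sn^4+(aq); thus Q = [Sn^4+(aq)] / ([Pt^2+(aq)]·[Sn^2+(aq)]).
Isolating [Pt^2+(aq)] in Q = 10^{1.453} yields log [Pt^2+(aq)] = 0.230, i.e. 1.7 M.

1.7 M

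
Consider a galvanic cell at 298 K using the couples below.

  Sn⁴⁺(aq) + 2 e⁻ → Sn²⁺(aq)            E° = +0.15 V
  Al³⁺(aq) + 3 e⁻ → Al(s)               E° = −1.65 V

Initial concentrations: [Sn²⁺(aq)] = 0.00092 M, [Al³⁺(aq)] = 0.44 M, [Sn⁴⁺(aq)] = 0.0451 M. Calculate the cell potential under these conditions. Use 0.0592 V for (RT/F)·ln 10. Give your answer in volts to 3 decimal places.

+1.857 V

Since E°(Sn⁴⁺/Sn²⁺) > E°(Al³⁺/Al), Sn⁴⁺/Sn²⁺ serves as the cathode.
E°cell = +0.15 − (−1.65) = +1.80 V, with n = 6 electrons transferred.
The balanced reaction is 3 Sn⁴⁺(aq) + 2 Al(s) → 3 Sn²⁺(aq) + 2 Al³⁺(aq), so Q = ([Sn²⁺(aq)]^3·[Al³⁺(aq)]^2) / [Sn⁴⁺(aq)]^3 = 1.64×10^−6 and log Q = −5.784.
Applying E = E° − (RT ln10/nF)·log Q gives +1.80 − (0.0592/6)(−5.784) = +1.857 V.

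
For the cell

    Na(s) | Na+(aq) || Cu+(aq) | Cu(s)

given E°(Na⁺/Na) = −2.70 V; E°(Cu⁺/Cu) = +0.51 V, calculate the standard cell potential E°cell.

+3.21 V

By convention the left-hand electrode in cell notation is the anode (oxidation) and the right-hand electrode is the cathode (reduction).
E°cell = E°(right) − E°(left) = +0.51 − (−2.70) = +3.21 V.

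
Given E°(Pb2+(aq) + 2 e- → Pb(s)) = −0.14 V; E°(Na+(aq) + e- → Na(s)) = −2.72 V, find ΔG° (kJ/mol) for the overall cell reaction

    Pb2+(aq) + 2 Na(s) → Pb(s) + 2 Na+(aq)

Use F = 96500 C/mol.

In the reaction as written Pb2+(aq) is reduced, so the Pb²⁺/Pb couple is the cathode and Na⁺/Na is the anode.
E°cell = −0.14 − (−2.72) = +2.58 V; balancing electrons gives n = 2.
ΔG° = −nFE°cell = −(2)(96500)(+2.58) J/mol = −498 kJ/mol.

−498 kJ/mol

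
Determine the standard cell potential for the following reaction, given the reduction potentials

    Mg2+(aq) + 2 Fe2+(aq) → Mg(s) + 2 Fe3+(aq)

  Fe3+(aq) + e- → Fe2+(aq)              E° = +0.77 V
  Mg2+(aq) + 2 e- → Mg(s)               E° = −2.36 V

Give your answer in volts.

In the reaction as written, Mg2+(aq) is reduced (cathode) and Fe3+(aq) is produced by oxidation at the anode.
E°cell = E°(cathode) − E°(anode) = −2.36 − (+0.77) = −3.13 V.
The negative E°cell means the reaction is non-spontaneous in the direction written.

−3.13 V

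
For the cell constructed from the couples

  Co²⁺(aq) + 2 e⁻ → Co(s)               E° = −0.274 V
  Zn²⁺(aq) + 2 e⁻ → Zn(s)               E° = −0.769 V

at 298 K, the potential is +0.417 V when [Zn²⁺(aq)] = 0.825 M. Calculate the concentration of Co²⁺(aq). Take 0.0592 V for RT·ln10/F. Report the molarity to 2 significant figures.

With Co²⁺/Co at the cathode and Zn²⁺/Zn at the anode, E°cell = −0.274 − (−0.769) = +0.495 V (n = 2).
Rearranging E = E° − (0.0592/n)·log Q gives log Q = 2(+0.495 − (+0.417))/0.0592 = 2.635.
For Co²⁺(aq) + Zn(s) → Co(s) + Zn²⁺(aq), the reaction quotient is Q = [Zn²⁺(aq)] / [Co²⁺(aq)].
Solving for the unknown gives log [Co²⁺(aq)] = −2.719, so [Co²⁺(aq)] ≈ 0.0019 M.

0.0019 M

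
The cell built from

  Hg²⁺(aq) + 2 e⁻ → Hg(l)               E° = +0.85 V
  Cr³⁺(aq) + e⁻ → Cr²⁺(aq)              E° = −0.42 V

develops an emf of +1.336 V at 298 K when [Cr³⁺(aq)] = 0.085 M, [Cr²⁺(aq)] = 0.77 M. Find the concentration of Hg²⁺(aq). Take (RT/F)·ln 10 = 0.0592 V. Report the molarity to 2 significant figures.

The Hg²⁺/Hg couple has the larger reduction potential, so it is the cathode: E°cell = +0.85 − (−0.42) = +1.27 V and n = 2.
Since E = E° − (0.0592/n)·log Q, log Q = n(E° − E)/0.0592 = −2.230.
The balanced reaction is Hg²⁺(aq) + 2 Cr²⁺(aq) → Hg(l) + 2 Cr³⁺(aq), so Q = [Cr³⁺(aq)]^2 / ([Hg²⁺(aq)]·[Cr²⁺(aq)]^2).
Substituting the known concentrations and solving, log [Hg²⁺(aq)] = 0.316 and [Hg²⁺(aq)] = 2.1 M.

2.1 M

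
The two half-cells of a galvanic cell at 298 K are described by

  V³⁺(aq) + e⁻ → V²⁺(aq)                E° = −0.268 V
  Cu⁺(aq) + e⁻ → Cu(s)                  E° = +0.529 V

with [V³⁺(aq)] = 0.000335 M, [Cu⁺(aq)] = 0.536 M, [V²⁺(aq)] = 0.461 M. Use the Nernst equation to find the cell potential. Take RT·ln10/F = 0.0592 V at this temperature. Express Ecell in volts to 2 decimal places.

The Cu⁺/Cu couple has the more positive E°, so it is the cathode; V³⁺/V²⁺ is the anode.
The standard potential is +0.529 − (−0.268) = +0.797 V and the balanced reaction transfers n = 1 electron.
For the overall reaction Cu⁺(aq) + V²⁺(aq) → Cu(s) + V³⁺(aq), Q = [V³⁺(aq)] / ([Cu⁺(aq)]·[V²⁺(aq)]) = 0.00136, giving log Q = −2.868.
E = E° − (0.0592/n)·log Q = +0.797 − (0.0592/1)(−2.868) = +0.97 V.

+0.97 V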